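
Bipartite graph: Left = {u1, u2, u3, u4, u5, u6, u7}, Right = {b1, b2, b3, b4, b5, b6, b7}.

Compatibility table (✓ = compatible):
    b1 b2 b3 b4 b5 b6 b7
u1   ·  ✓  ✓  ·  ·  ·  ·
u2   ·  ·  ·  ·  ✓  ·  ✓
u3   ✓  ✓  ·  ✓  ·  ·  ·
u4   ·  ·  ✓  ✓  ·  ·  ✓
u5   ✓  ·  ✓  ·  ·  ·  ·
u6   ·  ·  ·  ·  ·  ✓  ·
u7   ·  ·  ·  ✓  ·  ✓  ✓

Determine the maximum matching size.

7

One maximum matching: u1-b2, u2-b5, u3-b4, u4-b3, u5-b1, u6-b6, u7-b7.
All 7 left vertices are matched, so no larger matching exists.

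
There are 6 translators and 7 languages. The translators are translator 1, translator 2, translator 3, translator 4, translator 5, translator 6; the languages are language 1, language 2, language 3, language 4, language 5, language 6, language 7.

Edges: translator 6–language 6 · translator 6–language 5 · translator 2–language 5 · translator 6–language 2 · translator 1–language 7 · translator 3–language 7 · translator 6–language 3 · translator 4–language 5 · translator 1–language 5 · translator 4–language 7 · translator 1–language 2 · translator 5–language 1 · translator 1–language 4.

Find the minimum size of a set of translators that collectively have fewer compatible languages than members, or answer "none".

3

Take S = {translator 2, translator 3, translator 4}. Its neighbourhood is {language 5, language 7}, so |N(S)| = 2 < |S| = 3.
Every subset of size less than 3 has at least as many neighbours as members, so 3 is the minimum.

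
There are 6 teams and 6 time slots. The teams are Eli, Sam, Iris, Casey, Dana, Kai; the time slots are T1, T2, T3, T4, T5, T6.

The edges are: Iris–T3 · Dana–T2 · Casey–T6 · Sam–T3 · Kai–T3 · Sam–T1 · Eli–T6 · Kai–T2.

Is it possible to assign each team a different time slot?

No

The set {Eli, Iris, Casey, Dana, Kai} has only 3 neighbours ({T2, T3, T6}), so by Hall's theorem at most 4 of the 6 teams can be matched.
Hence no matching covers every team.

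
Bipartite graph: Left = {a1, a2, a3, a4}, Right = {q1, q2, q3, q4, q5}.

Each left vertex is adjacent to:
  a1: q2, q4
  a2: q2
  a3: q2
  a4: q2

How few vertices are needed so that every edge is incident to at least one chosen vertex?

The 2 edges a1–q4, a2–q2 form a matching, so any vertex cover needs at least 2 vertices (one per matched edge).
Conversely {a1, q2} meets every edge and has exactly 2 vertices, so 2 is optimal.

2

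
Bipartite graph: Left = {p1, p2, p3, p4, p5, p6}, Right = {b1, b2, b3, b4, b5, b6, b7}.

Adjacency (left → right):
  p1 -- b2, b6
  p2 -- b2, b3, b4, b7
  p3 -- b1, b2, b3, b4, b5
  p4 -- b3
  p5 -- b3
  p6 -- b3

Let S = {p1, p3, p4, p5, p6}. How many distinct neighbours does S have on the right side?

6

The union of neighbours of {p1, p3, p4, p5, p6} is {b1, b2, b3, b4, b5, b6}, which has 6 elements.
Since |N(S)| = 6 ≥ |S| = 5, Hall's condition holds for this subset.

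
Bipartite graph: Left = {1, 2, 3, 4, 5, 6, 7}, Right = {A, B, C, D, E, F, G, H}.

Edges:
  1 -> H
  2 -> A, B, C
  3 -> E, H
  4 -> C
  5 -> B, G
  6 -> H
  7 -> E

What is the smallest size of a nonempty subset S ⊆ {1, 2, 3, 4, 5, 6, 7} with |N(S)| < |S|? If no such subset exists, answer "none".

Take S = {1, 6}. Its neighbourhood is {H}, so |N(S)| = 1 < |S| = 2.
No single vertex violates Hall's condition since each has at least one neighbour, so 2 is the minimum.

2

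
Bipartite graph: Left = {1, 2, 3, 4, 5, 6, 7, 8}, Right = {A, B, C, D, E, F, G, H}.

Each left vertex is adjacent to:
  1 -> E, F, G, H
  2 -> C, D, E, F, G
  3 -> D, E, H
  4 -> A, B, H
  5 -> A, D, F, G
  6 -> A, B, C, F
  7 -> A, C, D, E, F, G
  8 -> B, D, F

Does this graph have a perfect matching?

For example, pair 1–E, 2–G, 3–D, 4–H, 5–F, 6–C, 7–A, 8–B.
All 8 left vertices are covered.

Yes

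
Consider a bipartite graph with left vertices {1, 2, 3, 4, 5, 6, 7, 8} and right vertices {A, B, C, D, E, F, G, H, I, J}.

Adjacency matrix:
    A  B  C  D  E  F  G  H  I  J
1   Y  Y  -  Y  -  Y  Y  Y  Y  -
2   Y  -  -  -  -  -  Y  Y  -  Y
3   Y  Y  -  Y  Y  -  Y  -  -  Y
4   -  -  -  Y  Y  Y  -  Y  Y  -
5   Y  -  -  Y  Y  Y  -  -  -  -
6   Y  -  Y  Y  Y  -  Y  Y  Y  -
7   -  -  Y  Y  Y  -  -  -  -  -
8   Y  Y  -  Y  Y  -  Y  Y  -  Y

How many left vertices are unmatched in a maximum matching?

0

For example, pair 1-A, 2-G, 3-B, 4-H, 5-D, 6-E, 7-C, 8-J.
This saturates every left vertex, so 8 is the maximum.
That matches 8 of the 8, leaving 0 unmatched; no matching can do better.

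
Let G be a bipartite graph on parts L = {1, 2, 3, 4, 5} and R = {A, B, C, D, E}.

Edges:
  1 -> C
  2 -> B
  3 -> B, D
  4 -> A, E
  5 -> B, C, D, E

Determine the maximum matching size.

For example, pair 1–C, 2–B, 3–D, 4–A, 5–E.
All 5 left vertices are matched, so no larger matching exists.

5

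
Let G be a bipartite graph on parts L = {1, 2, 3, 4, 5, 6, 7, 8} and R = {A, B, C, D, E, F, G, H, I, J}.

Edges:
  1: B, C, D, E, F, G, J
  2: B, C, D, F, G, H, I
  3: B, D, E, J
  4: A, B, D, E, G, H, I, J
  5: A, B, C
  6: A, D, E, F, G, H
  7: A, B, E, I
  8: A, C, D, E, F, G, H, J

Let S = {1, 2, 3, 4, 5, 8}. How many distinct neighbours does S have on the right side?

10

The union of neighbours of {1, 2, 3, 4, 5, 8} is {A, B, C, D, E, F, G, H, I, J}, which has 10 elements.
Since |N(S)| = 10 ≥ |S| = 6, Hall's condition holds for this subset.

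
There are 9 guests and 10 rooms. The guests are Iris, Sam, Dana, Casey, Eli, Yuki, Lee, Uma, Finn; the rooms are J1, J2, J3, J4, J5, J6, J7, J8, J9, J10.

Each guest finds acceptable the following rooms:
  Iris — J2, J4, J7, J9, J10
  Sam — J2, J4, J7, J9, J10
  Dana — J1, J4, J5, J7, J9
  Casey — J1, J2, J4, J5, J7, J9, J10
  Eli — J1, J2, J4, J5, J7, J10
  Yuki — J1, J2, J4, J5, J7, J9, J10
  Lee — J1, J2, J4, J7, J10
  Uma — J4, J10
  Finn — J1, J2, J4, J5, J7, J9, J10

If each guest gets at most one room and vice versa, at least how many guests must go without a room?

2

One maximum matching: Iris→J9, Sam→J4, Dana→J5, Casey→J1, Eli→J10, Yuki→J7, Lee→J2.
The set {Iris, Sam, Dana, Casey, Eli, Yuki, Lee, Uma, Finn} has only 7 neighbours ({J1, J10, J2, J4, J5, J7, J9}), so by Hall's theorem at most 7 of the 9 guests can be matched.
That matches 7 of the 9, leaving 2 unmatched; no matching can do better.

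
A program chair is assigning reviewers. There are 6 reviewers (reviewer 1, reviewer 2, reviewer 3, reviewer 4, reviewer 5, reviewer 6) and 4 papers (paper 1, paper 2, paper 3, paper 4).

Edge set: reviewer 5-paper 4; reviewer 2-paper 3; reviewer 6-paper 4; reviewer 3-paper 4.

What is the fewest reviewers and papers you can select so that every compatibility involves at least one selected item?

2

The 2 edges reviewer 2–paper 3, reviewer 3–paper 4 form a matching, so any vertex cover needs at least 2 vertices (one per matched edge).
Conversely {reviewer 2, paper 4} meets every edge and has exactly 2 vertices, so 2 is optimal.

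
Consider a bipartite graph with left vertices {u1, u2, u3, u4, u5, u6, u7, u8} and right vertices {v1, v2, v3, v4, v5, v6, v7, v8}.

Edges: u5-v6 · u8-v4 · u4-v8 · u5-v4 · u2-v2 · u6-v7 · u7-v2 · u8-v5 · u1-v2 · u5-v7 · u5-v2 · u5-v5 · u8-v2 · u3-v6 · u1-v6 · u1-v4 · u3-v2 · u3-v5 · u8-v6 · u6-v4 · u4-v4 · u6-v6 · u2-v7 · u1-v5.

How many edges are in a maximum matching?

One maximum matching: u1–v5, u2–v7, u3–v2, u4–v8, u5–v4, u6–v6.
The set {u1, u2, u3, u5, u6, u7, u8} has only 5 neighbours ({v2, v4, v5, v6, v7}), so by Hall's theorem at most 6 of the 8 left vertices can be matched.

6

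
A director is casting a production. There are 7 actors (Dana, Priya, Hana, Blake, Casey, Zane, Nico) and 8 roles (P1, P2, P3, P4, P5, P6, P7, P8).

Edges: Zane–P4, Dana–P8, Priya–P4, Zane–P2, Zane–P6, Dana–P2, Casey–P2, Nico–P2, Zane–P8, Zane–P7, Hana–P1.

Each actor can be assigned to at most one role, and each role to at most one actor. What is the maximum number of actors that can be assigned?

5

A valid assignment of size 5: Dana→P8, Priya→P4, Hana→P1, Casey→P2, Zane→P7.
The set {Blake, Casey, Nico} has only 1 neighbour ({P2}), so by Hall's theorem at most 5 of the 7 actors can be matched.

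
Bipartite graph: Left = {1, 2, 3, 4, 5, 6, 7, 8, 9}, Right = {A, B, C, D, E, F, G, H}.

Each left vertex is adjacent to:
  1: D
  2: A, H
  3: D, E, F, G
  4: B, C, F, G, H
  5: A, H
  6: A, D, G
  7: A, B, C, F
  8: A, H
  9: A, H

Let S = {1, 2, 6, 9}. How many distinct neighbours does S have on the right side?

The union of neighbours of {1, 2, 6, 9} is {A, D, G, H}, which has 4 elements.
Since |N(S)| = 4 ≥ |S| = 4, Hall's condition holds for this subset.

4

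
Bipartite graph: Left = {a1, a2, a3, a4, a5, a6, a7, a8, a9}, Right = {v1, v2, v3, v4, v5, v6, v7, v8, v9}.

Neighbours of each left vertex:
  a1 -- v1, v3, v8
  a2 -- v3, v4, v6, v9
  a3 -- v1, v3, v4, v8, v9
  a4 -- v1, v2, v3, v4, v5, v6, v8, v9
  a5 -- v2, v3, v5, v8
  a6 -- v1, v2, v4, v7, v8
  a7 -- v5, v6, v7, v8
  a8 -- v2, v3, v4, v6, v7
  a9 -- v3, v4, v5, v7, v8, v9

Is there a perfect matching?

Yes

One maximum matching: a1-v1, a2-v4, a3-v9, a4-v6, a5-v8, a6-v7, a7-v5, a8-v2, a9-v3.
Every left vertex is matched, so this is a perfect matching.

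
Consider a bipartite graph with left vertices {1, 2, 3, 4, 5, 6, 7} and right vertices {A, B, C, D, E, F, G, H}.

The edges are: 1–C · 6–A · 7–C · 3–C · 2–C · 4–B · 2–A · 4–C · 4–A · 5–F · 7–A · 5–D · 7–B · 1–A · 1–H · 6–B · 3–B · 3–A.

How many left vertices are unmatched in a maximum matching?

A valid assignment of size 5: 1→H, 2→A, 3→C, 4→B, 5→F.
The set {2, 3, 4, 6, 7} has only 3 neighbours ({A, B, C}), so by Hall's theorem at most 5 of the 7 left vertices can be matched.
That matches 5 of the 7, leaving 2 unmatched; no matching can do better.

2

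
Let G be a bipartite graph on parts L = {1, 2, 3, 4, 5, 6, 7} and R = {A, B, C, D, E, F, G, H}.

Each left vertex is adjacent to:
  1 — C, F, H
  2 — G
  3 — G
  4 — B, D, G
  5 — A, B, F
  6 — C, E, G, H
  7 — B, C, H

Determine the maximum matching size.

6

A valid assignment of size 6: 1→C, 2→G, 4→D, 5→F, 6→E, 7→B.
The set {2, 3} has only 1 neighbour ({G}), so by Hall's theorem at most 6 of the 7 left vertices can be matched.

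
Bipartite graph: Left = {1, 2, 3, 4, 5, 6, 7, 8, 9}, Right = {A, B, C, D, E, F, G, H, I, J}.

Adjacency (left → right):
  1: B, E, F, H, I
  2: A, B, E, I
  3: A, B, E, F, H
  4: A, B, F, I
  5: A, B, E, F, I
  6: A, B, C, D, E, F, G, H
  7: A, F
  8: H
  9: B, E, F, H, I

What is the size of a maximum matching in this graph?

7

For example, pair 1→H, 2→B, 3→E, 4→I, 5→A, 6→G, 7→F.
The set {1, 2, 3, 4, 5, 7, 8, 9} has only 6 neighbours ({A, B, E, F, H, I}), so by Hall's theorem at most 7 of the 9 left vertices can be matched.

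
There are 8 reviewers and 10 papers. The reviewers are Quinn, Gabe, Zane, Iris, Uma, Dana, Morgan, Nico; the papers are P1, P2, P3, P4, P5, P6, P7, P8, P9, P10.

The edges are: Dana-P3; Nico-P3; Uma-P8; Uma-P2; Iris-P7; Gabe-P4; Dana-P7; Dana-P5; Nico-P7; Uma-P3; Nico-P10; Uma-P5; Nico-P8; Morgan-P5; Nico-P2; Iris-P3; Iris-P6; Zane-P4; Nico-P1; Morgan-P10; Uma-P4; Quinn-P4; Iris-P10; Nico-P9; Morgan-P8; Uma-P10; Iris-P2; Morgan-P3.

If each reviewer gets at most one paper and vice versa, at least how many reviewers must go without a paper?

One maximum matching: Quinn→P4, Iris→P2, Uma→P3, Dana→P7, Morgan→P10, Nico→P1.
The set {Quinn, Gabe, Zane} has only 1 neighbour ({P4}), so by Hall's theorem at most 6 of the 8 reviewers can be matched.
That matches 6 of the 8, leaving 2 unmatched; no matching can do better.

2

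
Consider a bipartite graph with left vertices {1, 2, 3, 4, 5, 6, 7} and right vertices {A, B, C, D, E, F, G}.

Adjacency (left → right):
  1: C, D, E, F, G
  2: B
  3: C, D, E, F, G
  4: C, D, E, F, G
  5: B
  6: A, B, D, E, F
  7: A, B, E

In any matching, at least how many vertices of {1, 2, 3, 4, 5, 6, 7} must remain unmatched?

1

One maximum matching: 1→D, 2→B, 3→G, 4→F, 6→A, 7→E.
The set {2, 5} has only 1 neighbour ({B}), so by Hall's theorem at most 6 of the 7 left vertices can be matched.
That matches 6 of the 7, leaving 1 unmatched; no matching can do better.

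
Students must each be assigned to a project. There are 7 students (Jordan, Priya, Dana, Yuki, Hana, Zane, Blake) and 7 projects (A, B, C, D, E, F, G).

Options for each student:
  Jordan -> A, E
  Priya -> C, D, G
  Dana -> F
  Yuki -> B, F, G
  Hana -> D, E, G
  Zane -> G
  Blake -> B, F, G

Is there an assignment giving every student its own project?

The set {Dana, Yuki, Zane, Blake} has only 3 neighbours ({B, F, G}), so by Hall's theorem at most 6 of the 7 students can be matched.
Hence no matching covers every student.

No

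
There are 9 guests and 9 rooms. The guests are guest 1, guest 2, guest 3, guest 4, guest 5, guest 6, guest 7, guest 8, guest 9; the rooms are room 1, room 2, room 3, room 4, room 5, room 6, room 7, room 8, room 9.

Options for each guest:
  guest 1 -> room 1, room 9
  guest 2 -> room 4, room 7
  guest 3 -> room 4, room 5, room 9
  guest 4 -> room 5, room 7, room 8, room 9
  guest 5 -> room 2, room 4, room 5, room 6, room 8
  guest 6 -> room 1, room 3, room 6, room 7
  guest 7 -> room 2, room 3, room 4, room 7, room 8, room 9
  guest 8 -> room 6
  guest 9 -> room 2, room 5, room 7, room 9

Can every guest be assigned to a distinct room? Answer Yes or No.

A valid assignment of size 9: guest 1-room 1, guest 2-room 4, guest 3-room 9, guest 4-room 8, guest 5-room 5, guest 6-room 3, guest 7-room 2, guest 8-room 6, guest 9-room 7.
Every guest is matched, so this is a perfect matching.

Yes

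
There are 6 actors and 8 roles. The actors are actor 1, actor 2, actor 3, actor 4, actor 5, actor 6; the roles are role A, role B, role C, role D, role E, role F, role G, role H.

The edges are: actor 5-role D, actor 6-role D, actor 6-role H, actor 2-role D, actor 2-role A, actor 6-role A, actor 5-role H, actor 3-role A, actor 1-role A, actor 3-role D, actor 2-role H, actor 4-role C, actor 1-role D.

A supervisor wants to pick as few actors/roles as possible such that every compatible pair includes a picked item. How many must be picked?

4

The 4 edges actor 1–role A, actor 2–role H, actor 3–role D, actor 4–role C form a matching, so any vertex cover needs at least 4 vertices (one per matched edge).
Conversely {actor 4, role A, role D, role H} meets every edge and has exactly 4 vertices, so 4 is optimal.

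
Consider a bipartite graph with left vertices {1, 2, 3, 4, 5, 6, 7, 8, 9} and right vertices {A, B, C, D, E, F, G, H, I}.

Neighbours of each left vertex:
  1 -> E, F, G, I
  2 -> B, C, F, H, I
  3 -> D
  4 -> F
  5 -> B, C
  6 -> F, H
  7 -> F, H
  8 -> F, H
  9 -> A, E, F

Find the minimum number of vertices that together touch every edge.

7

{1, 2, 3, 5, 9, F, H} is a vertex cover of size 7: every edge has an endpoint in this set.
No smaller cover exists because 1–G, 2–B, 3–D, 4–F, 5–C, 6–H, 9–E is a matching of size 7, and a cover must include an endpoint of each of these disjoint edges (König's theorem).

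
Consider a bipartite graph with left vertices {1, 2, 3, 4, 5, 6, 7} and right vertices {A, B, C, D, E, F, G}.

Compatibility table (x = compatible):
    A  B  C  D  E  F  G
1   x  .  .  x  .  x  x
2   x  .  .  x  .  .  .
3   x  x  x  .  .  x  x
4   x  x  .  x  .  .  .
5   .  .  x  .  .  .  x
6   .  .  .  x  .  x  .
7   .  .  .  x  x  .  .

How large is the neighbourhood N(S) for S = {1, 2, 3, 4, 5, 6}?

The union of neighbours of {1, 2, 3, 4, 5, 6} is {A, B, C, D, F, G}, which has 6 elements.
Since |N(S)| = 6 ≥ |S| = 6, Hall's condition holds for this subset.

6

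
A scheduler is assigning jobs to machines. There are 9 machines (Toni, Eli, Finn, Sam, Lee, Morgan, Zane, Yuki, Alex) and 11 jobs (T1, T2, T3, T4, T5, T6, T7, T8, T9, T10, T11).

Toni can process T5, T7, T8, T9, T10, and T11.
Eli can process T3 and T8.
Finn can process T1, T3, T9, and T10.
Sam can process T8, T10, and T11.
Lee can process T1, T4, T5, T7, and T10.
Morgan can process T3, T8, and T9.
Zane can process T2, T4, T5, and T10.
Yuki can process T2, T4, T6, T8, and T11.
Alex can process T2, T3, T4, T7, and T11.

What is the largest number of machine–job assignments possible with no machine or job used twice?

For example, pair Toni→T11, Eli→T3, Finn→T1, Sam→T8, Lee→T10, Morgan→T9, Zane→T5, Yuki→T4, Alex→T7.
This saturates every machine, so 9 is the maximum.

9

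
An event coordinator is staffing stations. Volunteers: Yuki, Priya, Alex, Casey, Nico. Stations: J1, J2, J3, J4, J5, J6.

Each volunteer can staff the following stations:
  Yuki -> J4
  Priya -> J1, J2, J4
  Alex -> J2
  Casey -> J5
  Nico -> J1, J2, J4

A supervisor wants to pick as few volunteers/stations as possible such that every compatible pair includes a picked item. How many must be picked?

The 4 edges Yuki–J4, Priya–J1, Alex–J2, Casey–J5 form a matching, so any vertex cover needs at least 4 vertices (one per matched edge).
Conversely {Casey, J1, J2, J4} meets every edge and has exactly 4 vertices, so 4 is optimal.

4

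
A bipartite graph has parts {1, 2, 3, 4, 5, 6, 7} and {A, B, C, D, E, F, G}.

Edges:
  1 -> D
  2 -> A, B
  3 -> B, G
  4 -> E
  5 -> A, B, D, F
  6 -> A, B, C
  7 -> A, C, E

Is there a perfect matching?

For example, pair 1→D, 2→A, 3→G, 4→E, 5→F, 6→B, 7→C.
Every left vertex is matched, so this is a perfect matching.

Yes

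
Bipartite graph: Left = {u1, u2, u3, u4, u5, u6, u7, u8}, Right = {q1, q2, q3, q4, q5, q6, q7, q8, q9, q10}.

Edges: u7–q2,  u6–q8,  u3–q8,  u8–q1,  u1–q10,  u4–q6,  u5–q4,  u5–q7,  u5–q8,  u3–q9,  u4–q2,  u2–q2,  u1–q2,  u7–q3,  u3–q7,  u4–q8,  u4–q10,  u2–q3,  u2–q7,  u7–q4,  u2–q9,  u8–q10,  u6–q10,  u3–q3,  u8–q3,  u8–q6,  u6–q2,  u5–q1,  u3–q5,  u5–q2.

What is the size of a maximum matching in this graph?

8

One maximum matching: u1–q10, u2–q9, u3–q3, u4–q8, u5–q7, u6–q2, u7–q4, u8–q6.
All 8 left vertices are matched, so no larger matching exists.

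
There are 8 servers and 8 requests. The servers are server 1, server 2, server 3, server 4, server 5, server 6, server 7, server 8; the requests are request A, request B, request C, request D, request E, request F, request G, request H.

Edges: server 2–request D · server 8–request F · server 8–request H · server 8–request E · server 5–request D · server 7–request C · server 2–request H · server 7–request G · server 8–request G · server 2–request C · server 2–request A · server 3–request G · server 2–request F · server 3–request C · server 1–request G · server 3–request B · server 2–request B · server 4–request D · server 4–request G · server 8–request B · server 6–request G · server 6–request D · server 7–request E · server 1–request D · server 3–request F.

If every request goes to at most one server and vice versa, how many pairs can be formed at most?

A valid assignment of size 6: server 1-request D, server 2-request H, server 3-request F, server 4-request G, server 7-request C, server 8-request E.
The set {server 1, server 4, server 5, server 6} has only 2 neighbours ({request D, request G}), so by Hall's theorem at most 6 of the 8 servers can be matched.

6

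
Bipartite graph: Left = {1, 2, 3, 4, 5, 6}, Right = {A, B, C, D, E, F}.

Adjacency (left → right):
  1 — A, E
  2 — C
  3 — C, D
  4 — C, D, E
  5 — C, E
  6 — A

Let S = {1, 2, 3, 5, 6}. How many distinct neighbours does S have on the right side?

4

The union of neighbours of {1, 2, 3, 5, 6} is {A, C, D, E}, which has 4 elements.
Since |N(S)| = 4 < |S| = 5, Hall's condition fails for this subset.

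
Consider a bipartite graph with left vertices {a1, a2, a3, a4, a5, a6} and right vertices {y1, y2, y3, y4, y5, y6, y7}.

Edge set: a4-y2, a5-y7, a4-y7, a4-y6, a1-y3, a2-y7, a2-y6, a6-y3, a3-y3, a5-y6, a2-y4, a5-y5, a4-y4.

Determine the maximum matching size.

4

A valid assignment of size 4: a1→y3, a2→y4, a4→y2, a5→y7.
The set {a1, a3, a6} has only 1 neighbour ({y3}), so by Hall's theorem at most 4 of the 6 left vertices can be matched.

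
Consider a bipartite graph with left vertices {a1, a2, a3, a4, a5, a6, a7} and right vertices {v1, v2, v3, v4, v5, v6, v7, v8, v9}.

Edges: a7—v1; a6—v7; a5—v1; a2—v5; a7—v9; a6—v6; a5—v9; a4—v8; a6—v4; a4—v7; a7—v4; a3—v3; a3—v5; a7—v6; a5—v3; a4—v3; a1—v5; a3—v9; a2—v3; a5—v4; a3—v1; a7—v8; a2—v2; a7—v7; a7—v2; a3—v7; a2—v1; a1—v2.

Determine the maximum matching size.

7

A valid assignment of size 7: a1-v5, a2-v1, a3-v9, a4-v7, a5-v3, a6-v6, a7-v2.
All 7 left vertices are matched, so no larger matching exists.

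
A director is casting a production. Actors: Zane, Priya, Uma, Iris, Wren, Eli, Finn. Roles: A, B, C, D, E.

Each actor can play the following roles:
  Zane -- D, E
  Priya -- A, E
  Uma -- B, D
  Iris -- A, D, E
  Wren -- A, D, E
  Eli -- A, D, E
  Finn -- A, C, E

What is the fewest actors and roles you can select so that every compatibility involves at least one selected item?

5

A maximum matching has 5 edges (e.g. Zane–D, Priya–A, Uma–B, Iris–E, Finn–C).
By König's theorem the minimum vertex cover has the same size. One such cover is {Uma, Finn, A, D, E}.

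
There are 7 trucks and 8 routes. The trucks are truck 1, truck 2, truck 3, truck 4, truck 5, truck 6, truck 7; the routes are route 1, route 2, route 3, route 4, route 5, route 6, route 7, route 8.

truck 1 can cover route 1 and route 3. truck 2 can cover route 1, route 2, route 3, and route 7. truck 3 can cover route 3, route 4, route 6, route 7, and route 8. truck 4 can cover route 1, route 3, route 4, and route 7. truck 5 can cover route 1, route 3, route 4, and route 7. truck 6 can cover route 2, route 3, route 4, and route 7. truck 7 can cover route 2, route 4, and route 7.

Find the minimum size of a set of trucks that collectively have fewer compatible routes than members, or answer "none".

6

Take S = {truck 1, truck 2, truck 4, truck 5, truck 6, truck 7}. Its neighbourhood is {route 1, route 2, route 3, route 4, route 7}, so |N(S)| = 5 < |S| = 6.
Every subset of size less than 6 has at least as many neighbours as members, so 6 is the minimum.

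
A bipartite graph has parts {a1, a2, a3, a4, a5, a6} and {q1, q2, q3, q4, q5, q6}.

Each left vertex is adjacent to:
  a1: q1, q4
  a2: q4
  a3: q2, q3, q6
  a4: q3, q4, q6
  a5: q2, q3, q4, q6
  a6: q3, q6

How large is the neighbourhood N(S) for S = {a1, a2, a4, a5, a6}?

5

The union of neighbours of {a1, a2, a4, a5, a6} is {q1, q2, q3, q4, q6}, which has 5 elements.
Since |N(S)| = 5 ≥ |S| = 5, Hall's condition holds for this subset.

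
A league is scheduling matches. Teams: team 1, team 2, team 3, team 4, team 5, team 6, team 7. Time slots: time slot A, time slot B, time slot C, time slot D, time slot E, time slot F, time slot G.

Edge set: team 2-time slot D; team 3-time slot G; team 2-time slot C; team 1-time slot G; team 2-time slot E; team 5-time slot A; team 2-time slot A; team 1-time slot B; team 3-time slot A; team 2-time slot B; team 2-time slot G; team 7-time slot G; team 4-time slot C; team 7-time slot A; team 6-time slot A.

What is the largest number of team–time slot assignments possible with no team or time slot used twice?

5

One maximum matching: team 1→time slot B, team 2→time slot E, team 3→time slot G, team 4→time slot C, team 5→time slot A.
The set {team 3, team 5, team 6, team 7} has only 2 neighbours ({time slot A, time slot G}), so by Hall's theorem at most 5 of the 7 teams can be matched.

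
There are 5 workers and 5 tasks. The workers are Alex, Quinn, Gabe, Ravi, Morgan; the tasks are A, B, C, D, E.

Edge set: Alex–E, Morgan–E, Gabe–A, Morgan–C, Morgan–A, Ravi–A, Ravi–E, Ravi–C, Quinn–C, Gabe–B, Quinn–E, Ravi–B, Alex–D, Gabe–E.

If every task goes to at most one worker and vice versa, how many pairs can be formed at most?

5

One maximum matching: Alex–D, Quinn–C, Gabe–B, Ravi–A, Morgan–E.
This saturates every worker, so 5 is the maximum.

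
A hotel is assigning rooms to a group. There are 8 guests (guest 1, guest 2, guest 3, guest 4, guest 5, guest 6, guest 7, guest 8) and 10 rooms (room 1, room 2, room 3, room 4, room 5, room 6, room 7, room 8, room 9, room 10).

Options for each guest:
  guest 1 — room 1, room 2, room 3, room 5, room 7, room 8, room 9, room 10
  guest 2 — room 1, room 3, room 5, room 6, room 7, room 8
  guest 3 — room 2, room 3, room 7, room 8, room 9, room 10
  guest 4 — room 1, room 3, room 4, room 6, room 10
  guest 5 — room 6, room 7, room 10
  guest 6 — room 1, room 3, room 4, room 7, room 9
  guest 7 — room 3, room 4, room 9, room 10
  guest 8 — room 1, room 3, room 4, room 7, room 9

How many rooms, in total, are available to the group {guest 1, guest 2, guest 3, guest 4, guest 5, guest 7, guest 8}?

The union of neighbours of {guest 1, guest 2, guest 3, guest 4, guest 5, guest 7, guest 8} is {room 1, room 2, room 3, room 4, room 5, room 6, room 7, room 8, room 9, room 10}, which has 10 elements.
Since |N(S)| = 10 ≥ |S| = 7, Hall's condition holds for this subset.

10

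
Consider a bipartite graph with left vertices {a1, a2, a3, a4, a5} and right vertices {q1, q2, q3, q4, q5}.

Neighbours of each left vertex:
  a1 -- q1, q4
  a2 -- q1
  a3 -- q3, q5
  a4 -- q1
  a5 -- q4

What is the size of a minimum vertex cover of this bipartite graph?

The 3 edges a1–q4, a2–q1, a3–q5 form a matching, so any vertex cover needs at least 3 vertices (one per matched edge).
Conversely {a3, q1, q4} meets every edge and has exactly 3 vertices, so 3 is optimal.

3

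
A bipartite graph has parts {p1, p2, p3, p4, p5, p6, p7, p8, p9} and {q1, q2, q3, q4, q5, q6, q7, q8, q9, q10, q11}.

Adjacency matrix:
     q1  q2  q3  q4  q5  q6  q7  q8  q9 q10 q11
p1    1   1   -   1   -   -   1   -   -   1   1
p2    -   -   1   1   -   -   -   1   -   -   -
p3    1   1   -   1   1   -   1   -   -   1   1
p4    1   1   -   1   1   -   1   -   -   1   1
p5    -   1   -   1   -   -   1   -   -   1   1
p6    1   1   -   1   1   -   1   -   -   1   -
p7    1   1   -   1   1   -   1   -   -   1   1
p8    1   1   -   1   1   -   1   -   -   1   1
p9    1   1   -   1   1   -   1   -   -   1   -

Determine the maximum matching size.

A valid assignment of size 8: p1-q10, p2-q8, p3-q11, p4-q5, p5-q2, p6-q1, p7-q7, p8-q4.
The set {p1, p3, p4, p5, p6, p7, p8, p9} has only 7 neighbours ({q1, q10, q11, q2, q4, q5, q7}), so by Hall's theorem at most 8 of the 9 left vertices can be matched.

8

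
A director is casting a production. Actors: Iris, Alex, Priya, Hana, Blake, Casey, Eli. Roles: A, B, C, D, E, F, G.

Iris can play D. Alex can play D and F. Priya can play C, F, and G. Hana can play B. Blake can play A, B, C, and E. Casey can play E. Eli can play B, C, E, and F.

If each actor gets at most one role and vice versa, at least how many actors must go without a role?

For example, pair Iris-D, Alex-F, Priya-G, Hana-B, Blake-A, Casey-E, Eli-C.
All 7 actors are matched, so no larger matching exists.
That matches 7 of the 7, leaving 0 unmatched; no matching can do better.

0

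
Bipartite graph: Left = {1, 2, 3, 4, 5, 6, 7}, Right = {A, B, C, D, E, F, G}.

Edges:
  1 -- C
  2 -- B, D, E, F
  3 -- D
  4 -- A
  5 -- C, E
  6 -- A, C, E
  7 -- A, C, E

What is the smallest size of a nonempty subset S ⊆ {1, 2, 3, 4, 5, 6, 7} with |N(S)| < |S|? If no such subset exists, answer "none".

4

Take S = {1, 4, 5, 6}. Its neighbourhood is {A, C, E}, so |N(S)| = 3 < |S| = 4.
Every subset of size less than 4 has at least as many neighbours as members, so 4 is the minimum.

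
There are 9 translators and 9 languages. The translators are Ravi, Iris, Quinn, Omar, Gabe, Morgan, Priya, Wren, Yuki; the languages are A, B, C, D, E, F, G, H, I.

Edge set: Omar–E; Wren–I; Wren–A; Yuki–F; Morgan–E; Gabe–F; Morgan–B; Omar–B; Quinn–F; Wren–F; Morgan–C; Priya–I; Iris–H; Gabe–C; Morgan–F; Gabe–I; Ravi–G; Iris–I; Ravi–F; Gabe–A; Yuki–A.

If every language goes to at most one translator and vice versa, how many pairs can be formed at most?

8

For example, pair Ravi-G, Iris-H, Quinn-F, Omar-E, Gabe-C, Morgan-B, Priya-I, Wren-A.
The set {Quinn, Priya, Wren, Yuki} has only 3 neighbours ({A, F, I}), so by Hall's theorem at most 8 of the 9 translators can be matched.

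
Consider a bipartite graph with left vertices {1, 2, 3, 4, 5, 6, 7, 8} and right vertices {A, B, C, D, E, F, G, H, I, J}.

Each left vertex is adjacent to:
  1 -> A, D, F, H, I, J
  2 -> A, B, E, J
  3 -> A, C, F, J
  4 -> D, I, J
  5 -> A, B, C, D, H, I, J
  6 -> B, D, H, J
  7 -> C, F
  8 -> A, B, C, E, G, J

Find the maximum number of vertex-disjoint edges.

For example, pair 1→H, 2→E, 3→C, 4→D, 5→A, 6→B, 7→F, 8→J.
This saturates every left vertex, so 8 is the maximum.

8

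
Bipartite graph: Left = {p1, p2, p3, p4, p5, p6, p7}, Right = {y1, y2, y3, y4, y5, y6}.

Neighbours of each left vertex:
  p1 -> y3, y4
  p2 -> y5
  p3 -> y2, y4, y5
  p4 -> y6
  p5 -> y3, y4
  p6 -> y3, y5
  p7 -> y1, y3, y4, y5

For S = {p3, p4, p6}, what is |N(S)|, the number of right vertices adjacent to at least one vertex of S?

The union of neighbours of {p3, p4, p6} is {y2, y3, y4, y5, y6}, which has 5 elements.
Since |N(S)| = 5 ≥ |S| = 3, Hall's condition holds for this subset.

5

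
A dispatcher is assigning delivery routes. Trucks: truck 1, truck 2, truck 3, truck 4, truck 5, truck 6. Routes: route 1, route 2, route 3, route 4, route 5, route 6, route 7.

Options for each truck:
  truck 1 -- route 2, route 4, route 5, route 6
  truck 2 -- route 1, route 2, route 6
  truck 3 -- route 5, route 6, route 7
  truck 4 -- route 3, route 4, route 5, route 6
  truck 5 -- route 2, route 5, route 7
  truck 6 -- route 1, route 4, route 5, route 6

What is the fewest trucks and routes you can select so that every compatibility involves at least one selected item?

A maximum matching has 6 edges (e.g. truck 1–route 4, truck 2–route 1, truck 3–route 7, truck 4–route 3, truck 5–route 2, truck 6–route 6).
By König's theorem the minimum vertex cover has the same size. One such cover is {truck 1, truck 2, truck 3, truck 4, truck 5, truck 6}.

6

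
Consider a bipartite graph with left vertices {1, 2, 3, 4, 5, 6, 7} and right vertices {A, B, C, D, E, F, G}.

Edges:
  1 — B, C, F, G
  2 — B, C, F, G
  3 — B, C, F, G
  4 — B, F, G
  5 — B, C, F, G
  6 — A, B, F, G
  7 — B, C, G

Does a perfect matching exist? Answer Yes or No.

No

The set {1, 2, 3, 4, 5, 7} has only 4 neighbours ({B, C, F, G}), so by Hall's theorem at most 5 of the 7 left vertices can be matched.
Hence no matching covers every left vertex.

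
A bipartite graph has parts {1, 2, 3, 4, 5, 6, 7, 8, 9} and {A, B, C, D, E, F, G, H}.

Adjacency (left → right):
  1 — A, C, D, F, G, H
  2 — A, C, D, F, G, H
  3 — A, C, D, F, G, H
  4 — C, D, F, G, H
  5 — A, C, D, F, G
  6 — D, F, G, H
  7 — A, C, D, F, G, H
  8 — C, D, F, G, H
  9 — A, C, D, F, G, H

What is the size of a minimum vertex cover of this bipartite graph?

{A, C, D, F, G, H} is a vertex cover of size 6: every edge has an endpoint in this set.
No smaller cover exists because 1–C, 2–H, 3–G, 4–D, 5–A, 6–F is a matching of size 6, and a cover must include an endpoint of each of these disjoint edges (König's theorem).

6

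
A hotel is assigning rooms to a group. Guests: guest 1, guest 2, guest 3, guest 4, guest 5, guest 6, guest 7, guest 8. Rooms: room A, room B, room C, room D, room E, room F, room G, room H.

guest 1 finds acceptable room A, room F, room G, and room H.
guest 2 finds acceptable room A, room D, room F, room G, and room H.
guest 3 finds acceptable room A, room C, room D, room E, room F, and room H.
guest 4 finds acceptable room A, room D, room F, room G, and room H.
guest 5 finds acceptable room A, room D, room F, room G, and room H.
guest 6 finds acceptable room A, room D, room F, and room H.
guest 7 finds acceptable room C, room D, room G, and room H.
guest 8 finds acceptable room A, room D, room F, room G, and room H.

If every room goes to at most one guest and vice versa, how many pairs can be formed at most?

7

One maximum matching: guest 1–room H, guest 2–room D, guest 3–room E, guest 4–room G, guest 5–room A, guest 6–room F, guest 7–room C.
The set {guest 1, guest 2, guest 4, guest 5, guest 6, guest 8} has only 5 neighbours ({room A, room D, room F, room G, room H}), so by Hall's theorem at most 7 of the 8 guests can be matched.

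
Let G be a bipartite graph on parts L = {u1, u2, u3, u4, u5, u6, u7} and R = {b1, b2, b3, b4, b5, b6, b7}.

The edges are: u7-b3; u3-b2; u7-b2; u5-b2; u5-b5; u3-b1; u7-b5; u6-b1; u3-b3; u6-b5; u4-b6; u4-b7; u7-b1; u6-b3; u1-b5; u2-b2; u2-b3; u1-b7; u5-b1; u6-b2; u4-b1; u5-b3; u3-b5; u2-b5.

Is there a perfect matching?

No

The set {u2, u3, u5, u6, u7} has only 4 neighbours ({b1, b2, b3, b5}), so by Hall's theorem at most 6 of the 7 left vertices can be matched.
Hence no matching covers every left vertex.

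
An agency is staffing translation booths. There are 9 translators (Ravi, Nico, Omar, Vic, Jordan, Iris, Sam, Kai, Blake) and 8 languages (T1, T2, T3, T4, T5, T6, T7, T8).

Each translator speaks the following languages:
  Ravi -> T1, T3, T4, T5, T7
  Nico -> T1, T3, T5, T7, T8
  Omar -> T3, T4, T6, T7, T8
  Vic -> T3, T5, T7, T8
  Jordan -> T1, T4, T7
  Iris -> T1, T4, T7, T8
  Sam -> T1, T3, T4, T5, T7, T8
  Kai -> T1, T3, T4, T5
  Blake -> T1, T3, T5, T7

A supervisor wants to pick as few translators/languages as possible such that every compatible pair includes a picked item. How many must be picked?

The 7 edges Ravi–T5, Nico–T3, Omar–T6, Vic–T8, Jordan–T4, Iris–T1, Sam–T7 form a matching, so any vertex cover needs at least 7 vertices (one per matched edge).
Conversely {Omar, T1, T3, T4, T5, T7, T8} meets every edge and has exactly 7 vertices, so 7 is optimal.

7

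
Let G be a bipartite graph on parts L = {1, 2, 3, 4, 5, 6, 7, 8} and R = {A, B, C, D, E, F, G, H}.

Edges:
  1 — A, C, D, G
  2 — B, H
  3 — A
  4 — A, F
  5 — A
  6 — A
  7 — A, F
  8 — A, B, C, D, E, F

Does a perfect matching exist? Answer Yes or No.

The set {3, 4, 5, 6, 7} has only 2 neighbours ({A, F}), so by Hall's theorem at most 5 of the 8 left vertices can be matched.
Hence no matching covers every left vertex.

No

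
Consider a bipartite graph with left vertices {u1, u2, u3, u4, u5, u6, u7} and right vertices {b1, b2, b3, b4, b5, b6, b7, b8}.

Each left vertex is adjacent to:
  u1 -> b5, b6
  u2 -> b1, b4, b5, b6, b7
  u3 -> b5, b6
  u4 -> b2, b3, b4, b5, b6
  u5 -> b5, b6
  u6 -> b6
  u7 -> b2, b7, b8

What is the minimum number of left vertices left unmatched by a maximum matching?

2

For example, pair u1–b6, u2–b7, u3–b5, u4–b4, u7–b8.
The set {u1, u3, u5, u6} has only 2 neighbours ({b5, b6}), so by Hall's theorem at most 5 of the 7 left vertices can be matched.
That matches 5 of the 7, leaving 2 unmatched; no matching can do better.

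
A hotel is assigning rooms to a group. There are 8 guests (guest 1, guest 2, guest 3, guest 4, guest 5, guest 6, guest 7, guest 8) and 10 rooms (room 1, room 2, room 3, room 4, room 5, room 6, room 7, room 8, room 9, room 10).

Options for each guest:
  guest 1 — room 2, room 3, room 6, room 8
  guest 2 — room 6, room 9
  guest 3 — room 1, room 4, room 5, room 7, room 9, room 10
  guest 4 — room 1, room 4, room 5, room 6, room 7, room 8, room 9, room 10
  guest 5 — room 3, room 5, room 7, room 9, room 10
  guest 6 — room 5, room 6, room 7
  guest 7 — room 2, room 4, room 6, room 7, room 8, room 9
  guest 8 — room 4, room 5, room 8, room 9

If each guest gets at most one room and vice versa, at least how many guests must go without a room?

0

For example, pair guest 1→room 3, guest 2→room 6, guest 3→room 9, guest 4→room 5, guest 5→room 10, guest 6→room 7, guest 7→room 4, guest 8→room 8.
This saturates every guest, so 8 is the maximum.
That matches 8 of the 8, leaving 0 unmatched; no matching can do better.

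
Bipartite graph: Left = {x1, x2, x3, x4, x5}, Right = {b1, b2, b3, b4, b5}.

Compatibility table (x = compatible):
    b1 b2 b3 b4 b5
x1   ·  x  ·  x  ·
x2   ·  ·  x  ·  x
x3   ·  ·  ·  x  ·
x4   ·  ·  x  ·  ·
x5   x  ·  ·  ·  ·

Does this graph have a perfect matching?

For example, pair x1→b2, x2→b5, x3→b4, x4→b3, x5→b1.
Every left vertex is matched, so this is a perfect matching.

Yes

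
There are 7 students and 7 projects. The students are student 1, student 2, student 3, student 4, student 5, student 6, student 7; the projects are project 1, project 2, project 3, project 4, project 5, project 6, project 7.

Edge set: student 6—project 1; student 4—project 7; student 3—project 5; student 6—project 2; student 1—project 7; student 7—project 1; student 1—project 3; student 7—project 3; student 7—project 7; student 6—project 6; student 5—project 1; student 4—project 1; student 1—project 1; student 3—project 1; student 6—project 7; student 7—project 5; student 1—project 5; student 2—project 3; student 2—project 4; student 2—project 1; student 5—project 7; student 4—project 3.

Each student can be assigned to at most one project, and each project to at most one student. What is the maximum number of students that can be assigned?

6

For example, pair student 1-project 7, student 2-project 4, student 3-project 5, student 4-project 3, student 5-project 1, student 6-project 2.
The set {student 1, student 3, student 4, student 5, student 7} has only 4 neighbours ({project 1, project 3, project 5, project 7}), so by Hall's theorem at most 6 of the 7 students can be matched.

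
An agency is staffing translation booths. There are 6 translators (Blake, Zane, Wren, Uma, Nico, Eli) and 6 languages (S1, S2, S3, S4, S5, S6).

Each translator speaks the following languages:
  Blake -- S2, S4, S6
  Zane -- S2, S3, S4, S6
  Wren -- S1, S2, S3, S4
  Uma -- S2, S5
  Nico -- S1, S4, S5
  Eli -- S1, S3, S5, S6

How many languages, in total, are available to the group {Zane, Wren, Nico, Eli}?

The union of neighbours of {Zane, Wren, Nico, Eli} is {S1, S2, S3, S4, S5, S6}, which has 6 elements.
Since |N(S)| = 6 ≥ |S| = 4, Hall's condition holds for this subset.

6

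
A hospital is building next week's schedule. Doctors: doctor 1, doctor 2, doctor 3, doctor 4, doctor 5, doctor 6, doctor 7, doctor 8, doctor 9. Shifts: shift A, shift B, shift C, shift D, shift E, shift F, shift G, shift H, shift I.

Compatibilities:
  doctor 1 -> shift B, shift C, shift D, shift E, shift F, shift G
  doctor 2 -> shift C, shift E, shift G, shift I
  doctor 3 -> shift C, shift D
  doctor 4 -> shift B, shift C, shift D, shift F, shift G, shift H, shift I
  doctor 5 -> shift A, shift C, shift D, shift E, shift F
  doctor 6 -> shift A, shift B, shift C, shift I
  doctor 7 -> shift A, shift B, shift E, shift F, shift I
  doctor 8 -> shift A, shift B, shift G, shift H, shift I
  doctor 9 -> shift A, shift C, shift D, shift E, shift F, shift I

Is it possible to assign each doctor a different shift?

A valid assignment of size 9: doctor 1–shift D, doctor 2–shift E, doctor 3–shift C, doctor 4–shift G, doctor 5–shift F, doctor 6–shift B, doctor 7–shift I, doctor 8–shift H, doctor 9–shift A.
Every doctor is matched, so this is a perfect matching.

Yes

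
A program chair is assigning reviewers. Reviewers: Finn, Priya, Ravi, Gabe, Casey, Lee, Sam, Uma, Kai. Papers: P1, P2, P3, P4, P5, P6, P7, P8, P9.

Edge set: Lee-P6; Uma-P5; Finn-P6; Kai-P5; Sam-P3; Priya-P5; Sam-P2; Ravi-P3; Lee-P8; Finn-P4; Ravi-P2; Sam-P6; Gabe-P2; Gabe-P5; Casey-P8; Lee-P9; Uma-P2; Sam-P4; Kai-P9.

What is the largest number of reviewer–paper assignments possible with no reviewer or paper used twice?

7

One maximum matching: Finn-P4, Priya-P5, Ravi-P3, Gabe-P2, Casey-P8, Lee-P9, Sam-P6.
The set {Finn, Priya, Ravi, Gabe, Casey, Lee, Sam, Uma, Kai} has only 7 neighbours ({P2, P3, P4, P5, P6, P8, P9}), so by Hall's theorem at most 7 of the 9 reviewers can be matched.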